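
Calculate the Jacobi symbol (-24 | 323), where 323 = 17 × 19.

1

First reduce: -24 ≡ 299 (mod 323).
Reciprocity: 299 ≡ 3 and 323 ≡ 3 (mod 4), so (299/323) = −(323/299).
Reduce top mod 299: now compute (24/299).
Pull out 2^3: since 299 ≡ 3 (mod 8), (2/299) = -1, so (2/299)^3 = -1.
Reciprocity: 3 ≡ 3 and 299 ≡ 3 (mod 4), so (3/299) = −(299/3).
Reduce top mod 3: now compute (2/3).
Pull out 2: since 3 ≡ 3 (mod 8), (2/3) = -1.
Reached (1/3) = 1. Collecting the sign flips along the way, the symbol is +1.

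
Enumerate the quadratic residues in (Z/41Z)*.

Square k = 1,…,20 (k and 41−k give the same square):
1²=1, 2²=4, 3²=9, 4²=16, 5²=25, 6²=36, 7²≡8, 8²≡23, 9²≡40, 10²≡18, 11²≡39, 12²≡21, 13²≡5, 14²≡32, 15²≡20, 16²≡10, 17²≡2, 18²≡37, 19²≡33, 20²≡31 (mod 41).
So the quadratic residues mod 41 are {1, 2, 4, 5, 8, 9, 10, 16, 18, 20, 21, 23, 25, 31, 32, 33, 36, 37, 39, 40}.

1, 2, 4, 5, 8, 9, 10, 16, 18, 20, 21, 23, 25, 31, 32, 33, 36, 37, 39, 40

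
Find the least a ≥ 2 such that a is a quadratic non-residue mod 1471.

3

(2/1471) = +1, so 2 is a residue.
(3/1471) = −1, so 3 is the smallest positive non-residue mod 1471.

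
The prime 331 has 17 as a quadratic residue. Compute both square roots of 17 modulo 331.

103, 228

Since 331 ≡ 3 (mod 4), a square root of 17 is 17^((331+1)/4) = 17^83 mod 331.
Repeated squaring: 17^2≡289, 17^4≡109, 17^8≡296, 17^16≡232, 17^32≡202, 17^64≡91 (mod 331).
17^83 = 17^(64+16+2+1) ≡ 103 (mod 331).
Check: 103² = 10609 ≡ 17 (mod 331). The two roots are 103 and 228.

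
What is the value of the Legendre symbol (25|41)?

1

Reciprocity: 25 ≡ 1 and 41 ≡ 1 (mod 4), so (25/41) = +(41/25).
Reduce top mod 25: now compute (16/25).
Pull out 2^4: since 25 ≡ 1 (mod 8), (2/25) = +1, so (2/25)^4 = +1.
Reached (1/25) = 1. Collecting the sign flips along the way, the symbol is +1.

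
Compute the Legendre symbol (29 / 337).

Reciprocity: 29 ≡ 1 and 337 ≡ 1 (mod 4), so (29/337) = +(337/29).
Reduce top mod 29: now compute (18/29).
Pull out 2: since 29 ≡ 5 (mod 8), (2/29) = -1.
Reciprocity: 9 ≡ 1 and 29 ≡ 1 (mod 4), so (9/29) = +(29/9).
Reduce top mod 9: now compute (2/9).
Pull out 2: since 9 ≡ 1 (mod 8), (2/9) = +1.
Reached (1/9) = 1. Collecting the sign flips along the way, the symbol is -1.

-1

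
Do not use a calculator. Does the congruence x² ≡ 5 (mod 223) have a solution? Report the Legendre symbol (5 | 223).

Reciprocity: 5 ≡ 1 and 223 ≡ 3 (mod 4), so (5/223) = +(223/5).
Reduce top mod 5: now compute (3/5).
Reciprocity: 3 ≡ 3 and 5 ≡ 1 (mod 4), so (3/5) = +(5/3).
Reduce top mod 3: now compute (2/3).
Pull out 2: since 3 ≡ 3 (mod 8), (2/3) = -1.
Reached (1/3) = 1. Collecting the sign flips along the way, the symbol is -1.

-1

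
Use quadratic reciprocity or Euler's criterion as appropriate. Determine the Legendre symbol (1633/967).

Euler's criterion: (1633/967) ≡ 666^483 (mod 967).
666^2 ≡ 670 (mod 967)
666^4 ≡ 212 (mod 967)
666^8 ≡ 462 (mod 967)
666^16 ≡ 704 (mod 967)
666^32 ≡ 512 (mod 967)
666^64 ≡ 87 (mod 967)
666^128 ≡ 800 (mod 967)
666^256 ≡ 813 (mod 967)
666^483 = 666^(256+128+64+32+2+1) ≡ 966 (mod 967).
Result is 966 ≡ −1, so (1633/967) = −1.

-1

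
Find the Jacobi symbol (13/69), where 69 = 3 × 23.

Reciprocity: 13 ≡ 1 and 69 ≡ 1 (mod 4), so (13/69) = +(69/13).
Reduce top mod 13: now compute (4/13).
Pull out 2^2: since 13 ≡ 5 (mod 8), (2/13) = -1, so (2/13)^2 = +1.
Reached (1/13) = 1. Collecting the sign flips along the way, the symbol is +1.

1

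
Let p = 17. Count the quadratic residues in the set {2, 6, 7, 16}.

2

(2/17) = +1 → QR.
(6/17) = -1 → non-residue.
(7/17) = -1 → non-residue.
(16/17) = +1 → QR.
Total quadratic residues among the 4: 2.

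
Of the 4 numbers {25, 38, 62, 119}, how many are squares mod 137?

3

(25/137) = +1 → QR.
(38/137) = +1 → QR.
(62/137) = -1 → non-residue.
(119/137) = +1 → QR.
Total quadratic residues among the 4: 3.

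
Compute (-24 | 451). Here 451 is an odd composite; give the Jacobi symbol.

First reduce: -24 ≡ 427 (mod 451).
Reciprocity: 427 ≡ 3 and 451 ≡ 3 (mod 4), so (427/451) = −(451/427).
Reduce top mod 427: now compute (24/427).
Pull out 2^3: since 427 ≡ 3 (mod 8), (2/427) = -1, so (2/427)^3 = -1.
Reciprocity: 3 ≡ 3 and 427 ≡ 3 (mod 4), so (3/427) = −(427/3).
Reduce top mod 3: now compute (1/3).
Reached (1/3) = 1. Collecting the sign flips along the way, the symbol is -1.

-1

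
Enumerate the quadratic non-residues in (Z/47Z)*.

5 10 11 13 15 19 20 22 23 26 29 30 31 33 35 38 39 40 41 43 44 45 46

Square k = 1,…,23 (k and 47−k give the same square):
1²=1, 2²=4, 3²=9, 4²=16, 5²=25, 6²=36, 7²≡2, 8²≡17, 9²≡34, 10²≡6, 11²≡27, 12²≡3, 13²≡28, 14²≡8, 15²≡37, 16²≡21, 17²≡7, 18²≡42, 19²≡32, 20²≡24, 21²≡18, 22²≡14, 23²≡12 (mod 47).
The residues are {1, 2, 3, 4, 6, 7, 8, 9, 12, 14, 16, 17, 18, 21, 24, 25, 27, 28, 32, 34, 36, 37, 42}; the non-residues are the remaining 23 nonzero classes.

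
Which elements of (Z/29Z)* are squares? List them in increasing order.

Square k = 1,…,14 (k and 29−k give the same square):
1²=1, 2²=4, 3²=9, 4²=16, 5²=25, 6²≡7, 7²≡20, 8²≡6, 9²≡23, 10²≡13, 11²≡5, 12²≡28, 13²≡24, 14²≡22 (mod 29).
So the quadratic residues mod 29 are {1, 4, 5, 6, 7, 9, 13, 16, 20, 22, 23, 24, 25, 28}.

1,4,5,6,7,9,13,16,20,22,23,24,25,28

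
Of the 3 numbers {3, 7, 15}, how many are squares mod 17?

1

(3/17) = -1 → non-residue.
(7/17) = -1 → non-residue.
(15/17) = +1 → QR.
Total quadratic residues among the 3: 1.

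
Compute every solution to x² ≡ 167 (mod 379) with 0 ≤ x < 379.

181, 198

Since 379 ≡ 3 (mod 4), a square root of 167 is 167^((379+1)/4) = 167^95 mod 379.
Repeated squaring: 167^2≡222, 167^4≡14, 167^8≡196, 167^16≡137, 167^32≡198, 167^64≡167 (mod 379).
167^95 = 167^(64+16+8+4+2+1) ≡ 198 (mod 379).
Check: 198² = 39204 ≡ 167 (mod 379). The two roots are 181 and 198.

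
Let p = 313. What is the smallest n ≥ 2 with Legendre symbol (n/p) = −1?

(2/313) = +1, so 2 is a residue.
(3/313) = +1, so 3 is a residue.
(4/313) = +1, so 4 is a residue.
(5/313) = −1, so 5 is the smallest positive non-residue mod 313.

5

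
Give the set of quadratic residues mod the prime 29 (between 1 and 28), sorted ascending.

Square k = 1,…,14 (k and 29−k give the same square):
1²=1, 2²=4, 3²=9, 4²=16, 5²=25, 6²≡7, 7²≡20, 8²≡6, 9²≡23, 10²≡13, 11²≡5, 12²≡28, 13²≡24, 14²≡22 (mod 29).
So the quadratic residues mod 29 are {1, 4, 5, 6, 7, 9, 13, 16, 20, 22, 23, 24, 25, 28}.

1, 4, 5, 6, 7, 9, 13, 16, 20, 22, 23, 24, 25, 28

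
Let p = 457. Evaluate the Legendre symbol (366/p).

-1

Pull out 2: since 457 ≡ 1 (mod 8), (2/457) = +1.
Reciprocity: 183 ≡ 3 and 457 ≡ 1 (mod 4), so (183/457) = +(457/183).
Reduce top mod 183: now compute (91/183).
Reciprocity: 91 ≡ 3 and 183 ≡ 3 (mod 4), so (91/183) = −(183/91).
Reduce top mod 91: now compute (1/91).
Reached (1/91) = 1. Collecting the sign flips along the way, the symbol is -1.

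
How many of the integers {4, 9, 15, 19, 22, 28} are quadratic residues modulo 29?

4

(4/29) = +1 → QR.
(9/29) = +1 → QR.
(15/29) = -1 → non-residue.
(19/29) = -1 → non-residue.
(22/29) = +1 → QR.
(28/29) = +1 → QR.
Total quadratic residues among the 6: 4.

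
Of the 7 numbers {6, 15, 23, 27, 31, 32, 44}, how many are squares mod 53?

3

(6/53) = +1 → QR.
(15/53) = +1 → QR.
(23/53) = -1 → non-residue.
(27/53) = -1 → non-residue.
(31/53) = -1 → non-residue.
(32/53) = -1 → non-residue.
(44/53) = +1 → QR.
Total quadratic residues among the 7: 3.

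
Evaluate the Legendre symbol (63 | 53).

1

First reduce: 63 ≡ 10 (mod 53).
Pull out 2: since 53 ≡ 5 (mod 8), (2/53) = -1.
Reciprocity: 5 ≡ 1 and 53 ≡ 1 (mod 4), so (5/53) = +(53/5).
Reduce top mod 5: now compute (3/5).
Reciprocity: 3 ≡ 3 and 5 ≡ 1 (mod 4), so (3/5) = +(5/3).
Reduce top mod 3: now compute (2/3).
Pull out 2: since 3 ≡ 3 (mod 8), (2/3) = -1.
Reached (1/3) = 1. Collecting the sign flips along the way, the symbol is +1.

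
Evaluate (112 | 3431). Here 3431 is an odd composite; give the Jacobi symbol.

-1

Pull out 2^4: since 3431 ≡ 7 (mod 8), (2/3431) = +1, so (2/3431)^4 = +1.
Reciprocity: 7 ≡ 3 and 3431 ≡ 3 (mod 4), so (7/3431) = −(3431/7).
Reduce top mod 7: now compute (1/7).
Reached (1/7) = 1. Collecting the sign flips along the way, the symbol is -1.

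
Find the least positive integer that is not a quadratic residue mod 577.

5

(2/577) = +1, so 2 is a residue.
(3/577) = +1, so 3 is a residue.
(4/577) = +1, so 4 is a residue.
(5/577) = −1, so 5 is the smallest positive non-residue mod 577.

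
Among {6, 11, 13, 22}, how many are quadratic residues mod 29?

3

(6/29) = +1 → QR.
(11/29) = -1 → non-residue.
(13/29) = +1 → QR.
(22/29) = +1 → QR.
Total quadratic residues among the 4: 3.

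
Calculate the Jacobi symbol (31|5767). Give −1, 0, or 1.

Reciprocity: 31 ≡ 3 and 5767 ≡ 3 (mod 4), so (31/5767) = −(5767/31).
Reduce top mod 31: now compute (1/31).
Reached (1/31) = 1. Collecting the sign flips along the way, the symbol is -1.

-1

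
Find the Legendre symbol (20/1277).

-1

Pull out 2^2: since 1277 ≡ 5 (mod 8), (2/1277) = -1, so (2/1277)^2 = +1.
Reciprocity: 5 ≡ 1 and 1277 ≡ 1 (mod 4), so (5/1277) = +(1277/5).
Reduce top mod 5: now compute (2/5).
Pull out 2: since 5 ≡ 5 (mod 8), (2/5) = -1.
Reached (1/5) = 1. Collecting the sign flips along the way, the symbol is -1.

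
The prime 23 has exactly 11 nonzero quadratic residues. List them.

1, 2, 3, 4, 6, 8, 9, 12, 13, 16, 18

Square k = 1,…,11 (k and 23−k give the same square):
1²=1, 2²=4, 3²=9, 4²=16, 5²≡2, 6²≡13, 7²≡3, 8²≡18, 9²≡12, 10²≡8, 11²≡6 (mod 23).
So the quadratic residues mod 23 are {1, 2, 3, 4, 6, 8, 9, 12, 13, 16, 18}.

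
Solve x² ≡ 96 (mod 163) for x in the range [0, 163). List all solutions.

Since 163 ≡ 3 (mod 4), a square root of 96 is 96^((163+1)/4) = 96^41 mod 163.
Repeated squaring: 96^2≡88, 96^4≡83, 96^8≡43, 96^16≡56, 96^32≡39 (mod 163).
96^41 = 96^(32+8+1) ≡ 111 (mod 163).
Check: 111² = 12321 ≡ 96 (mod 163). The two roots are 52 and 111.

52, 111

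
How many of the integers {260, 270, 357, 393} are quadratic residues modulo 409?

(260/409) = -1 → non-residue.
(270/409) = +1 → QR.
(357/409) = -1 → non-residue.
(393/409) = +1 → QR.
Total quadratic residues among the 4: 2.

2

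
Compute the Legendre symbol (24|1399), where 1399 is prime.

Pull out 2^3: since 1399 ≡ 7 (mod 8), (2/1399) = +1, so (2/1399)^3 = +1.
Reciprocity: 3 ≡ 3 and 1399 ≡ 3 (mod 4), so (3/1399) = −(1399/3).
Reduce top mod 3: now compute (1/3).
Reached (1/3) = 1. Collecting the sign flips along the way, the symbol is -1.

-1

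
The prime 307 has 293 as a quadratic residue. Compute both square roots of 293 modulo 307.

39, 268

Since 307 ≡ 3 (mod 4), a square root of 293 is 293^((307+1)/4) = 293^77 mod 307.
Repeated squaring: 293^2≡196, 293^4≡41, 293^8≡146, 293^16≡133, 293^32≡190, 293^64≡181 (mod 307).
293^77 = 293^(64+8+4+1) ≡ 39 (mod 307).
Check: 39² = 1521 ≡ 293 (mod 307). The two roots are 39 and 268.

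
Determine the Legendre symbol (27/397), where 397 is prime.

1

Euler's criterion: (27/397) ≡ 27^198 (mod 397).
27^2 ≡ 332 (mod 397)
27^4 ≡ 255 (mod 397)
27^8 ≡ 314 (mod 397)
27^16 ≡ 140 (mod 397)
27^32 ≡ 147 (mod 397)
27^64 ≡ 171 (mod 397)
27^128 ≡ 260 (mod 397)
27^198 = 27^(128+64+4+2) ≡ 1 (mod 397).
Result is 1, so (27/397) = 1.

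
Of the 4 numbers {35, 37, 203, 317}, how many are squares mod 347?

(35/347) = +1 → QR.
(37/347) = -1 → non-residue.
(203/347) = -1 → non-residue.
(317/347) = -1 → non-residue.
Total quadratic residues among the 4: 1.

1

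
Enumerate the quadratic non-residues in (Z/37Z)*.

Square k = 1,…,18 (k and 37−k give the same square):
1²=1, 2²=4, 3²=9, 4²=16, 5²=25, 6²=36, 7²≡12, 8²≡27, 9²≡7, 10²≡26, 11²≡10, 12²≡33, 13²≡21, 14²≡11, 15²≡3, 16²≡34, 17²≡30, 18²≡28 (mod 37).
The residues are {1, 3, 4, 7, 9, 10, 11, 12, 16, 21, 25, 26, 27, 28, 30, 33, 34, 36}; the non-residues are the remaining 18 nonzero classes.

2 5 6 8 13 14 15 17 18 19 20 22 23 24 29 31 32 35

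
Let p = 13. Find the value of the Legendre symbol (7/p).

Reciprocity: 7 ≡ 3 and 13 ≡ 1 (mod 4), so (7/13) = +(13/7).
Reduce top mod 7: now compute (6/7).
Pull out 2: since 7 ≡ 7 (mod 8), (2/7) = +1.
Reciprocity: 3 ≡ 3 and 7 ≡ 3 (mod 4), so (3/7) = −(7/3).
Reduce top mod 3: now compute (1/3).
Reached (1/3) = 1. Collecting the sign flips along the way, the symbol is -1.

-1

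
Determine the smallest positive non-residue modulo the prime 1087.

3

(2/1087) = +1, so 2 is a residue.
(3/1087) = −1, so 3 is the smallest positive non-residue mod 1087.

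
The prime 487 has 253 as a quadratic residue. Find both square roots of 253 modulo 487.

184, 303

Since 487 ≡ 3 (mod 4), a square root of 253 is 253^((487+1)/4) = 253^122 mod 487.
Repeated squaring: 253^2≡212, 253^4≡140, 253^8≡120, 253^16≡277, 253^32≡270, 253^64≡337 (mod 487).
253^122 = 253^(64+32+16+8+2) ≡ 303 (mod 487).
Check: 303² = 91809 ≡ 253 (mod 487). The two roots are 184 and 303.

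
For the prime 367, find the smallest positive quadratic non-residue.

(2/367) = +1, so 2 is a residue.
(3/367) = −1, so 3 is the smallest positive non-residue mod 367.

3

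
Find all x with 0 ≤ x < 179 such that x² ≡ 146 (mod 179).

Since 179 ≡ 3 (mod 4), a square root of 146 is 146^((179+1)/4) = 146^45 mod 179.
Repeated squaring: 146^2≡15, 146^4≡46, 146^8≡147, 146^16≡129, 146^32≡173 (mod 179).
146^45 = 146^(32+8+4+1) ≡ 135 (mod 179).
Check: 135² = 18225 ≡ 146 (mod 179). The two roots are 44 and 135.

44, 135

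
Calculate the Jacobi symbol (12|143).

Pull out 2^2: since 143 ≡ 7 (mod 8), (2/143) = +1, so (2/143)^2 = +1.
Reciprocity: 3 ≡ 3 and 143 ≡ 3 (mod 4), so (3/143) = −(143/3).
Reduce top mod 3: now compute (2/3).
Pull out 2: since 3 ≡ 3 (mod 8), (2/3) = -1.
Reached (1/3) = 1. Collecting the sign flips along the way, the symbol is +1.

1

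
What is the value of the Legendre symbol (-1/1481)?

First reduce: -1 ≡ 1480 (mod 1481).
Pull out 2^3: since 1481 ≡ 1 (mod 8), (2/1481) = +1, so (2/1481)^3 = +1.
Reciprocity: 185 ≡ 1 and 1481 ≡ 1 (mod 4), so (185/1481) = +(1481/185).
Reduce top mod 185: now compute (1/185).
Reached (1/185) = 1. Collecting the sign flips along the way, the symbol is +1.

1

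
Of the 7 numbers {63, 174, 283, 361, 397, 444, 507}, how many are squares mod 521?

(63/521) = -1 → non-residue.
(174/521) = -1 → non-residue.
(283/521) = +1 → QR.
(361/521) = +1 → QR.
(397/521) = +1 → QR.
(444/521) = -1 → non-residue.
(507/521) = -1 → non-residue.
Total quadratic residues among the 7: 3.

3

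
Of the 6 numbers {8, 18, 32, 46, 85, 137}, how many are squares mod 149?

2

(8/149) = -1 → non-residue.
(18/149) = -1 → non-residue.
(32/149) = -1 → non-residue.
(46/149) = +1 → QR.
(85/149) = +1 → QR.
(137/149) = -1 → non-residue.
Total quadratic residues among the 6: 2.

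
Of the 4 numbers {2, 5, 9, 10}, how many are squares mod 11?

2

(2/11) = -1 → non-residue.
(5/11) = +1 → QR.
(9/11) = +1 → QR.
(10/11) = -1 → non-residue.
Total quadratic residues among the 4: 2.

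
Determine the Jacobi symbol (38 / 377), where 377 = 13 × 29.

1

Pull out 2: since 377 ≡ 1 (mod 8), (2/377) = +1.
Reciprocity: 19 ≡ 3 and 377 ≡ 1 (mod 4), so (19/377) = +(377/19).
Reduce top mod 19: now compute (16/19).
Pull out 2^4: since 19 ≡ 3 (mod 8), (2/19) = -1, so (2/19)^4 = +1.
Reached (1/19) = 1. Collecting the sign flips along the way, the symbol is +1.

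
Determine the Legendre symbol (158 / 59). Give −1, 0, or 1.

-1

Euler's criterion: (158/59) ≡ 40^29 (mod 59).
40^2 ≡ 7 (mod 59)
40^4 ≡ 49 (mod 59)
40^8 ≡ 41 (mod 59)
40^16 ≡ 29 (mod 59)
40^29 = 40^(16+8+4+1) ≡ 58 (mod 59).
Result is 58 ≡ −1, so (158/59) = −1.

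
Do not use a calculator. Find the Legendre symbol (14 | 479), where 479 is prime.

Pull out 2: since 479 ≡ 7 (mod 8), (2/479) = +1.
Reciprocity: 7 ≡ 3 and 479 ≡ 3 (mod 4), so (7/479) = −(479/7).
Reduce top mod 7: now compute (3/7).
Reciprocity: 3 ≡ 3 and 7 ≡ 3 (mod 4), so (3/7) = −(7/3).
Reduce top mod 3: now compute (1/3).
Reached (1/3) = 1. Collecting the sign flips along the way, the symbol is +1.

1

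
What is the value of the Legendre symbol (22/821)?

Pull out 2: since 821 ≡ 5 (mod 8), (2/821) = -1.
Reciprocity: 11 ≡ 3 and 821 ≡ 1 (mod 4), so (11/821) = +(821/11).
Reduce top mod 11: now compute (7/11).
Reciprocity: 7 ≡ 3 and 11 ≡ 3 (mod 4), so (7/11) = −(11/7).
Reduce top mod 7: now compute (4/7).
Pull out 2^2: since 7 ≡ 7 (mod 8), (2/7) = +1, so (2/7)^2 = +1.
Reached (1/7) = 1. Collecting the sign flips along the way, the symbol is +1.

1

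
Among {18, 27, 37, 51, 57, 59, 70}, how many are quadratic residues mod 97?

(18/97) = +1 → QR.
(27/97) = +1 → QR.
(37/97) = -1 → non-residue.
(51/97) = -1 → non-residue.
(57/97) = -1 → non-residue.
(59/97) = -1 → non-residue.
(70/97) = +1 → QR.
Total quadratic residues among the 7: 3.

3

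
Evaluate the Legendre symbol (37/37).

First reduce: 37 ≡ 0 (mod 37).
Top reduces to 0: gcd > 1, so the symbol is 0.

0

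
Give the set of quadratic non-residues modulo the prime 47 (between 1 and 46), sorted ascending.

5 10 11 13 15 19 20 22 23 26 29 30 31 33 35 38 39 40 41 43 44 45 46

Square k = 1,…,23 (k and 47−k give the same square):
1²=1, 2²=4, 3²=9, 4²=16, 5²=25, 6²=36, 7²≡2, 8²≡17, 9²≡34, 10²≡6, 11²≡27, 12²≡3, 13²≡28, 14²≡8, 15²≡37, 16²≡21, 17²≡7, 18²≡42, 19²≡32, 20²≡24, 21²≡18, 22²≡14, 23²≡12 (mod 47).
The residues are {1, 2, 3, 4, 6, 7, 8, 9, 12, 14, 16, 17, 18, 21, 24, 25, 27, 28, 32, 34, 36, 37, 42}; the non-residues are the remaining 23 nonzero classes.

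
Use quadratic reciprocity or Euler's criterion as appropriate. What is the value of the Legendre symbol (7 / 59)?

Reciprocity: 7 ≡ 3 and 59 ≡ 3 (mod 4), so (7/59) = −(59/7).
Reduce top mod 7: now compute (3/7).
Reciprocity: 3 ≡ 3 and 7 ≡ 3 (mod 4), so (3/7) = −(7/3).
Reduce top mod 3: now compute (1/3).
Reached (1/3) = 1. Collecting the sign flips along the way, the symbol is +1.

1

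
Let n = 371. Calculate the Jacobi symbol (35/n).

Reciprocity: 35 ≡ 3 and 371 ≡ 3 (mod 4), so (35/371) = −(371/35).
Reduce top mod 35: now compute (21/35).
Reciprocity: 21 ≡ 1 and 35 ≡ 3 (mod 4), so (21/35) = +(35/21).
Reduce top mod 21: now compute (14/21).
Pull out 2: since 21 ≡ 5 (mod 8), (2/21) = -1.
Reciprocity: 7 ≡ 3 and 21 ≡ 1 (mod 4), so (7/21) = +(21/7).
Reduce top mod 7: now compute (0/7).
Top reduces to 0: gcd > 1, so the symbol is 0.

0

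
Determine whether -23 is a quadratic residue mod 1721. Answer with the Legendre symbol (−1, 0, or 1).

-1

First reduce: -23 ≡ 1698 (mod 1721).
Pull out 2: since 1721 ≡ 1 (mod 8), (2/1721) = +1.
Reciprocity: 849 ≡ 1 and 1721 ≡ 1 (mod 4), so (849/1721) = +(1721/849).
Reduce top mod 849: now compute (23/849).
Reciprocity: 23 ≡ 3 and 849 ≡ 1 (mod 4), so (23/849) = +(849/23).
Reduce top mod 23: now compute (21/23).
Reciprocity: 21 ≡ 1 and 23 ≡ 3 (mod 4), so (21/23) = +(23/21).
Reduce top mod 21: now compute (2/21).
Pull out 2: since 21 ≡ 5 (mod 8), (2/21) = -1.
Reached (1/21) = 1. Collecting the sign flips along the way, the symbol is -1.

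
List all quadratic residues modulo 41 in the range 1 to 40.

1 2 4 5 8 9 10 16 18 20 21 23 25 31 32 33 36 37 39 40

Square k = 1,…,20 (k and 41−k give the same square):
1²=1, 2²=4, 3²=9, 4²=16, 5²=25, 6²=36, 7²≡8, 8²≡23, 9²≡40, 10²≡18, 11²≡39, 12²≡21, 13²≡5, 14²≡32, 15²≡20, 16²≡10, 17²≡2, 18²≡37, 19²≡33, 20²≡31 (mod 41).
So the quadratic residues mod 41 are {1, 2, 4, 5, 8, 9, 10, 16, 18, 20, 21, 23, 25, 31, 32, 33, 36, 37, 39, 40}.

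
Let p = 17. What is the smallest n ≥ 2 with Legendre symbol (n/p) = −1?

3

(2/17) = +1, so 2 is a residue.
(3/17) = −1, so 3 is the smallest positive non-residue mod 17.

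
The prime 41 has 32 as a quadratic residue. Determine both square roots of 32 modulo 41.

14, 27

41 ≡ 1 (mod 4), so we find a root by search.
Trying successive values, 14² = 196 ≡ 32 (mod 41). The other root is 41 − 14 = 27.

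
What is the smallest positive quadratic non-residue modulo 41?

3

(2/41) = +1, so 2 is a residue.
(3/41) = −1, so 3 is the smallest positive non-residue mod 41.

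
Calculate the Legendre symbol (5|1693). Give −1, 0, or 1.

Reciprocity: 5 ≡ 1 and 1693 ≡ 1 (mod 4), so (5/1693) = +(1693/5).
Reduce top mod 5: now compute (3/5).
Reciprocity: 3 ≡ 3 and 5 ≡ 1 (mod 4), so (3/5) = +(5/3).
Reduce top mod 3: now compute (2/3).
Pull out 2: since 3 ≡ 3 (mod 8), (2/3) = -1.
Reached (1/3) = 1. Collecting the sign flips along the way, the symbol is -1.

-1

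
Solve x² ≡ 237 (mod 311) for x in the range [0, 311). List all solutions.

Since 311 ≡ 3 (mod 4), a square root of 237 is 237^((311+1)/4) = 237^78 mod 311.
Repeated squaring: 237^2≡189, 237^4≡267, 237^8≡70, 237^16≡235, 237^32≡178, 237^64≡273 (mod 311).
237^78 = 237^(64+8+4+2) ≡ 63 (mod 311).
Check: 63² = 3969 ≡ 237 (mod 311). The two roots are 63 and 248.

63, 248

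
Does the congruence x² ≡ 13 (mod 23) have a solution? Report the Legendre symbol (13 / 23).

1

Euler's criterion: (13/23) ≡ 13^11 (mod 23).
13^2 ≡ 8 (mod 23)
13^4 ≡ 18 (mod 23)
13^8 ≡ 2 (mod 23)
13^11 = 13^(8+2+1) ≡ 1 (mod 23).
Result is 1, so (13/23) = 1.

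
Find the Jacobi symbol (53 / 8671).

-1

Reciprocity: 53 ≡ 1 and 8671 ≡ 3 (mod 4), so (53/8671) = +(8671/53).
Reduce top mod 53: now compute (32/53).
Pull out 2^5: since 53 ≡ 5 (mod 8), (2/53) = -1, so (2/53)^5 = -1.
Reached (1/53) = 1. Collecting the sign flips along the way, the symbol is -1.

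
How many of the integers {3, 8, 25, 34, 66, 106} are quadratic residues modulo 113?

(3/113) = -1 → non-residue.
(8/113) = +1 → QR.
(25/113) = +1 → QR.
(34/113) = -1 → non-residue.
(66/113) = -1 → non-residue.
(106/113) = +1 → QR.
Total quadratic residues among the 6: 3.

3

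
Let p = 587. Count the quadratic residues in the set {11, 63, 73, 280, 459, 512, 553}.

5

(11/587) = -1 → non-residue.
(63/587) = +1 → QR.
(73/587) = +1 → QR.
(280/587) = +1 → QR.
(459/587) = +1 → QR.
(512/587) = -1 → non-residue.
(553/587) = +1 → QR.
Total quadratic residues among the 7: 5.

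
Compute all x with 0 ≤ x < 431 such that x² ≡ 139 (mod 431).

Since 431 ≡ 3 (mod 4), a square root of 139 is 139^((431+1)/4) = 139^108 mod 431.
Repeated squaring: 139^2≡357, 139^4≡304, 139^8≡182, 139^16≡368, 139^32≡90, 139^64≡342 (mod 431).
139^108 = 139^(64+32+8+4) ≡ 194 (mod 431).
Check: 194² = 37636 ≡ 139 (mod 431). The two roots are 194 and 237.

194, 237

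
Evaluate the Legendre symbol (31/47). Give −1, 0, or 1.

Reciprocity: 31 ≡ 3 and 47 ≡ 3 (mod 4), so (31/47) = −(47/31).
Reduce top mod 31: now compute (16/31).
Pull out 2^4: since 31 ≡ 7 (mod 8), (2/31) = +1, so (2/31)^4 = +1.
Reached (1/31) = 1. Collecting the sign flips along the way, the symbol is -1.

-1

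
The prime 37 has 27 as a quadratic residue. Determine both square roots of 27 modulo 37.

37 ≡ 1 (mod 4), so we find a root by search.
Trying successive values, 8² = 64 ≡ 27 (mod 37). The other root is 37 − 8 = 29.

8, 29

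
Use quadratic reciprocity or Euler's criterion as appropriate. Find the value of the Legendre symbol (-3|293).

-1

Euler's criterion: (-3/293) ≡ 290^146 (mod 293).
290^2 ≡ 9 (mod 293)
290^4 ≡ 81 (mod 293)
290^8 ≡ 115 (mod 293)
290^16 ≡ 40 (mod 293)
290^32 ≡ 135 (mod 293)
290^64 ≡ 59 (mod 293)
290^128 ≡ 258 (mod 293)
290^146 = 290^(128+16+2) ≡ 292 (mod 293).
Result is 292 ≡ −1, so (-3/293) = −1.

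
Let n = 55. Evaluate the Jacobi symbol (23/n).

-1

Reciprocity: 23 ≡ 3 and 55 ≡ 3 (mod 4), so (23/55) = −(55/23).
Reduce top mod 23: now compute (9/23).
Reciprocity: 9 ≡ 1 and 23 ≡ 3 (mod 4), so (9/23) = +(23/9).
Reduce top mod 9: now compute (5/9).
Reciprocity: 5 ≡ 1 and 9 ≡ 1 (mod 4), so (5/9) = +(9/5).
Reduce top mod 5: now compute (4/5).
Pull out 2^2: since 5 ≡ 5 (mod 8), (2/5) = -1, so (2/5)^2 = +1.
Reached (1/5) = 1. Collecting the sign flips along the way, the symbol is -1.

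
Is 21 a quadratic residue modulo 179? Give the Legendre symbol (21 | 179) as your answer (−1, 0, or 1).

-1

Euler's criterion: (21/179) ≡ 21^89 (mod 179).
21^2 ≡ 83 (mod 179)
21^4 ≡ 87 (mod 179)
21^8 ≡ 51 (mod 179)
21^16 ≡ 95 (mod 179)
21^32 ≡ 75 (mod 179)
21^64 ≡ 76 (mod 179)
21^89 = 21^(64+16+8+1) ≡ 178 (mod 179).
Result is 178 ≡ −1, so (21/179) = −1.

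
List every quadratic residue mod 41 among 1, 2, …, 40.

1, 2, 4, 5, 8, 9, 10, 16, 18, 20, 21, 23, 25, 31, 32, 33, 36, 37, 39, 40

Square k = 1,…,20 (k and 41−k give the same square):
1²=1, 2²=4, 3²=9, 4²=16, 5²=25, 6²=36, 7²≡8, 8²≡23, 9²≡40, 10²≡18, 11²≡39, 12²≡21, 13²≡5, 14²≡32, 15²≡20, 16²≡10, 17²≡2, 18²≡37, 19²≡33, 20²≡31 (mod 41).
So the quadratic residues mod 41 are {1, 2, 4, 5, 8, 9, 10, 16, 18, 20, 21, 23, 25, 31, 32, 33, 36, 37, 39, 40}.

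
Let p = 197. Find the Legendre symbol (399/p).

-1

Euler's criterion: (399/197) ≡ 5^98 (mod 197).
5^2 ≡ 25 (mod 197)
5^4 ≡ 34 (mod 197)
5^8 ≡ 171 (mod 197)
5^16 ≡ 85 (mod 197)
5^32 ≡ 133 (mod 197)
5^64 ≡ 156 (mod 197)
5^98 = 5^(64+32+2) ≡ 196 (mod 197).
Result is 196 ≡ −1, so (399/197) = −1.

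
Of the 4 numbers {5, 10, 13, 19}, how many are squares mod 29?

2

(5/29) = +1 → QR.
(10/29) = -1 → non-residue.
(13/29) = +1 → QR.
(19/29) = -1 → non-residue.
Total quadratic residues among the 4: 2.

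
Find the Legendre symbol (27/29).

Euler's criterion: (27/29) ≡ 27^14 (mod 29).
27^2 ≡ 4 (mod 29)
27^4 ≡ 16 (mod 29)
27^8 ≡ 24 (mod 29)
27^14 = 27^(8+4+2) ≡ 28 (mod 29).
Result is 28 ≡ −1, so (27/29) = −1.

-1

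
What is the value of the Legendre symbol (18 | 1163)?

Pull out 2: since 1163 ≡ 3 (mod 8), (2/1163) = -1.
Reciprocity: 9 ≡ 1 and 1163 ≡ 3 (mod 4), so (9/1163) = +(1163/9).
Reduce top mod 9: now compute (2/9).
Pull out 2: since 9 ≡ 1 (mod 8), (2/9) = +1.
Reached (1/9) = 1. Collecting the sign flips along the way, the symbol is -1.

-1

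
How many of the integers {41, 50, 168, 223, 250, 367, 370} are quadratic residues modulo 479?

3

(41/479) = -1 → non-residue.
(50/479) = +1 → QR.
(168/479) = +1 → QR.
(223/479) = -1 → non-residue.
(250/479) = +1 → QR.
(367/479) = -1 → non-residue.
(370/479) = -1 → non-residue.
Total quadratic residues among the 7: 3.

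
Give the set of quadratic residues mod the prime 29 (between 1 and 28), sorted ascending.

Square k = 1,…,14 (k and 29−k give the same square):
1²=1, 2²=4, 3²=9, 4²=16, 5²=25, 6²≡7, 7²≡20, 8²≡6, 9²≡23, 10²≡13, 11²≡5, 12²≡28, 13²≡24, 14²≡22 (mod 29).
So the quadratic residues mod 29 are {1, 4, 5, 6, 7, 9, 13, 16, 20, 22, 23, 24, 25, 28}.

1,4,5,6,7,9,13,16,20,22,23,24,25,28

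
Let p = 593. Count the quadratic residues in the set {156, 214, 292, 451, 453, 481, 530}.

(156/593) = +1 → QR.
(214/593) = -1 → non-residue.
(292/593) = +1 → QR.
(451/593) = +1 → QR.
(453/593) = +1 → QR.
(481/593) = -1 → non-residue.
(530/593) = -1 → non-residue.
Total quadratic residues among the 7: 4.

4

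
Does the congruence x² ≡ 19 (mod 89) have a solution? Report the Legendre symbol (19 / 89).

Euler's criterion: (19/89) ≡ 19^44 (mod 89).
19^2 ≡ 5 (mod 89)
19^4 ≡ 25 (mod 89)
19^8 ≡ 2 (mod 89)
19^16 ≡ 4 (mod 89)
19^32 ≡ 16 (mod 89)
19^44 = 19^(32+8+4) ≡ 88 (mod 89).
Result is 88 ≡ −1, so (19/89) = −1.

-1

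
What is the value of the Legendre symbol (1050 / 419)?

-1

First reduce: 1050 ≡ 212 (mod 419).
Pull out 2^2: since 419 ≡ 3 (mod 8), (2/419) = -1, so (2/419)^2 = +1.
Reciprocity: 53 ≡ 1 and 419 ≡ 3 (mod 4), so (53/419) = +(419/53).
Reduce top mod 53: now compute (48/53).
Pull out 2^4: since 53 ≡ 5 (mod 8), (2/53) = -1, so (2/53)^4 = +1.
Reciprocity: 3 ≡ 3 and 53 ≡ 1 (mod 4), so (3/53) = +(53/3).
Reduce top mod 3: now compute (2/3).
Pull out 2: since 3 ≡ 3 (mod 8), (2/3) = -1.
Reached (1/3) = 1. Collecting the sign flips along the way, the symbol is -1.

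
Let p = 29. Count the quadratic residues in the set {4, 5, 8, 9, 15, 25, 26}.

(4/29) = +1 → QR.
(5/29) = +1 → QR.
(8/29) = -1 → non-residue.
(9/29) = +1 → QR.
(15/29) = -1 → non-residue.
(25/29) = +1 → QR.
(26/29) = -1 → non-residue.
Total quadratic residues among the 7: 4.

4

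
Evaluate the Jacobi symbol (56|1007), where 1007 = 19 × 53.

1

Pull out 2^3: since 1007 ≡ 7 (mod 8), (2/1007) = +1, so (2/1007)^3 = +1.
Reciprocity: 7 ≡ 3 and 1007 ≡ 3 (mod 4), so (7/1007) = −(1007/7).
Reduce top mod 7: now compute (6/7).
Pull out 2: since 7 ≡ 7 (mod 8), (2/7) = +1.
Reciprocity: 3 ≡ 3 and 7 ≡ 3 (mod 4), so (3/7) = −(7/3).
Reduce top mod 3: now compute (1/3).
Reached (1/3) = 1. Collecting the sign flips along the way, the symbol is +1.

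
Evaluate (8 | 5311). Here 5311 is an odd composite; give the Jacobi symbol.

1

Pull out 2^3: since 5311 ≡ 7 (mod 8), (2/5311) = +1, so (2/5311)^3 = +1.
Reached (1/5311) = 1. Collecting the sign flips along the way, the symbol is +1.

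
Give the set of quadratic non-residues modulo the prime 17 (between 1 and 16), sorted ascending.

3,5,6,7,10,11,12,14

Square k = 1,…,8 (k and 17−k give the same square):
1²=1, 2²=4, 3²=9, 4²=16, 5²≡8, 6²≡2, 7²≡15, 8²≡13 (mod 17).
The residues are {1, 2, 4, 8, 9, 13, 15, 16}; the non-residues are the remaining 8 nonzero classes.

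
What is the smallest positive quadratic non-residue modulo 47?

(2/47) = +1, so 2 is a residue.
(3/47) = +1, so 3 is a residue.
(4/47) = +1, so 4 is a residue.
(5/47) = −1, so 5 is the smallest positive non-residue mod 47.

5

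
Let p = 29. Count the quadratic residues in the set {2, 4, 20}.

(2/29) = -1 → non-residue.
(4/29) = +1 → QR.
(20/29) = +1 → QR.
Total quadratic residues among the 3: 2.

2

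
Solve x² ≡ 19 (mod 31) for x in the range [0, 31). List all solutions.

9, 22

Since 31 ≡ 3 (mod 4), a square root of 19 is 19^((31+1)/4) = 19^8 mod 31.
Repeated squaring: 19^2≡20, 19^4≡28, 19^8≡9 (mod 31).
19^8 = 19^(8) ≡ 9 (mod 31).
Check: 9² = 81 ≡ 19 (mod 31). The two roots are 9 and 22.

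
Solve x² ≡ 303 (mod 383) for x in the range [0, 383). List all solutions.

51, 332

Since 383 ≡ 3 (mod 4), a square root of 303 is 303^((383+1)/4) = 303^96 mod 383.
Repeated squaring: 303^2≡272, 303^4≡65, 303^8≡12, 303^16≡144, 303^32≡54, 303^64≡235 (mod 383).
303^96 = 303^(64+32) ≡ 51 (mod 383).
Check: 51² = 2601 ≡ 303 (mod 383). The two roots are 51 and 332.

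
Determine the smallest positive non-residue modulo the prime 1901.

(2/1901) = −1, so 2 is the smallest positive non-residue mod 1901.

2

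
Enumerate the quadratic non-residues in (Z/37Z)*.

2, 5, 6, 8, 13, 14, 15, 17, 18, 19, 20, 22, 23, 24, 29, 31, 32, 35

Square k = 1,…,18 (k and 37−k give the same square):
1²=1, 2²=4, 3²=9, 4²=16, 5²=25, 6²=36, 7²≡12, 8²≡27, 9²≡7, 10²≡26, 11²≡10, 12²≡33, 13²≡21, 14²≡11, 15²≡3, 16²≡34, 17²≡30, 18²≡28 (mod 37).
The residues are {1, 3, 4, 7, 9, 10, 11, 12, 16, 21, 25, 26, 27, 28, 30, 33, 34, 36}; the non-residues are the remaining 18 nonzero classes.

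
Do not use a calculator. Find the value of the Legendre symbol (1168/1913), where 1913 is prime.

Pull out 2^4: since 1913 ≡ 1 (mod 8), (2/1913) = +1, so (2/1913)^4 = +1.
Reciprocity: 73 ≡ 1 and 1913 ≡ 1 (mod 4), so (73/1913) = +(1913/73).
Reduce top mod 73: now compute (15/73).
Reciprocity: 15 ≡ 3 and 73 ≡ 1 (mod 4), so (15/73) = +(73/15).
Reduce top mod 15: now compute (13/15).
Reciprocity: 13 ≡ 1 and 15 ≡ 3 (mod 4), so (13/15) = +(15/13).
Reduce top mod 13: now compute (2/13).
Pull out 2: since 13 ≡ 5 (mod 8), (2/13) = -1.
Reached (1/13) = 1. Collecting the sign flips along the way, the symbol is -1.

-1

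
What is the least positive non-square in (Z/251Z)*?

2

(2/251) = −1, so 2 is the smallest positive non-residue mod 251.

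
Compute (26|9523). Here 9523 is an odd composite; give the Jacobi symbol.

1

Pull out 2: since 9523 ≡ 3 (mod 8), (2/9523) = -1.
Reciprocity: 13 ≡ 1 and 9523 ≡ 3 (mod 4), so (13/9523) = +(9523/13).
Reduce top mod 13: now compute (7/13).
Reciprocity: 7 ≡ 3 and 13 ≡ 1 (mod 4), so (7/13) = +(13/7).
Reduce top mod 7: now compute (6/7).
Pull out 2: since 7 ≡ 7 (mod 8), (2/7) = +1.
Reciprocity: 3 ≡ 3 and 7 ≡ 3 (mod 4), so (3/7) = −(7/3).
Reduce top mod 3: now compute (1/3).
Reached (1/3) = 1. Collecting the sign flips along the way, the symbol is +1.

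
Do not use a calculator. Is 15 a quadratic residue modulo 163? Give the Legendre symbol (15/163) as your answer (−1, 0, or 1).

Reciprocity: 15 ≡ 3 and 163 ≡ 3 (mod 4), so (15/163) = −(163/15).
Reduce top mod 15: now compute (13/15).
Reciprocity: 13 ≡ 1 and 15 ≡ 3 (mod 4), so (13/15) = +(15/13).
Reduce top mod 13: now compute (2/13).
Pull out 2: since 13 ≡ 5 (mod 8), (2/13) = -1.
Reached (1/13) = 1. Collecting the sign flips along the way, the symbol is +1.

1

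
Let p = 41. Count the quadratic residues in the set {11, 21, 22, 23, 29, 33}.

(11/41) = -1 → non-residue.
(21/41) = +1 → QR.
(22/41) = -1 → non-residue.
(23/41) = +1 → QR.
(29/41) = -1 → non-residue.
(33/41) = +1 → QR.
Total quadratic residues among the 6: 3.

3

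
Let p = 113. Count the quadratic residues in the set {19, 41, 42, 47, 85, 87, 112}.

(19/113) = -1 → non-residue.
(41/113) = +1 → QR.
(42/113) = -1 → non-residue.
(47/113) = -1 → non-residue.
(85/113) = +1 → QR.
(87/113) = +1 → QR.
(112/113) = +1 → QR.
Total quadratic residues among the 7: 4.

4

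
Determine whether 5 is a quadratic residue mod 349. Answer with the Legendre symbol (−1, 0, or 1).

1

Reciprocity: 5 ≡ 1 and 349 ≡ 1 (mod 4), so (5/349) = +(349/5).
Reduce top mod 5: now compute (4/5).
Pull out 2^2: since 5 ≡ 5 (mod 8), (2/5) = -1, so (2/5)^2 = +1.
Reached (1/5) = 1. Collecting the sign flips along the way, the symbol is +1.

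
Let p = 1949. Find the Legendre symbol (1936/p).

1

Pull out 2^4: since 1949 ≡ 5 (mod 8), (2/1949) = -1, so (2/1949)^4 = +1.
Reciprocity: 121 ≡ 1 and 1949 ≡ 1 (mod 4), so (121/1949) = +(1949/121).
Reduce top mod 121: now compute (13/121).
Reciprocity: 13 ≡ 1 and 121 ≡ 1 (mod 4), so (13/121) = +(121/13).
Reduce top mod 13: now compute (4/13).
Pull out 2^2: since 13 ≡ 5 (mod 8), (2/13) = -1, so (2/13)^2 = +1.
Reached (1/13) = 1. Collecting the sign flips along the way, the symbol is +1.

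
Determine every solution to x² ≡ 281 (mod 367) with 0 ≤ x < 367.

Since 367 ≡ 3 (mod 4), a square root of 281 is 281^((367+1)/4) = 281^92 mod 367.
Repeated squaring: 281^2≡56, 281^4≡200, 281^8≡364, 281^16≡9, 281^32≡81, 281^64≡322 (mod 367).
281^92 = 281^(64+16+8+4) ≡ 46 (mod 367).
Check: 46² = 2116 ≡ 281 (mod 367). The two roots are 46 and 321.

46, 321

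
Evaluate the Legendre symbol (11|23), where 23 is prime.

Reciprocity: 11 ≡ 3 and 23 ≡ 3 (mod 4), so (11/23) = −(23/11).
Reduce top mod 11: now compute (1/11).
Reached (1/11) = 1. Collecting the sign flips along the way, the symbol is -1.

-1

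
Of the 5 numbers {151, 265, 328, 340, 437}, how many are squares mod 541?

3

(151/541) = +1 → QR.
(265/541) = +1 → QR.
(328/541) = -1 → non-residue.
(340/541) = -1 → non-residue.
(437/541) = +1 → QR.
Total quadratic residues among the 5: 3.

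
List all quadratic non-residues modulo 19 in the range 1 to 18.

Square k = 1,…,9 (k and 19−k give the same square):
1²=1, 2²=4, 3²=9, 4²=16, 5²≡6, 6²≡17, 7²≡11, 8²≡7, 9²≡5 (mod 19).
The residues are {1, 4, 5, 6, 7, 9, 11, 16, 17}; the non-residues are the remaining 9 nonzero classes.

2, 3, 8, 10, 12, 13, 14, 15, 18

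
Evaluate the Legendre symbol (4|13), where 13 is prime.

1

Pull out 2^2: since 13 ≡ 5 (mod 8), (2/13) = -1, so (2/13)^2 = +1.
Reached (1/13) = 1. Collecting the sign flips along the way, the symbol is +1.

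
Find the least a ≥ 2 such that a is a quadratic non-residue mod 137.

3

(2/137) = +1, so 2 is a residue.
(3/137) = −1, so 3 is the smallest positive non-residue mod 137.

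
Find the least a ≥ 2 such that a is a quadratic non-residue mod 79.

(2/79) = +1, so 2 is a residue.
(3/79) = −1, so 3 is the smallest positive non-residue mod 79.

3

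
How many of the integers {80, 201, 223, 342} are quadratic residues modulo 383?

3

(80/383) = -1 → non-residue.
(201/383) = +1 → QR.
(223/383) = +1 → QR.
(342/383) = +1 → QR.
Total quadratic residues among the 4: 3.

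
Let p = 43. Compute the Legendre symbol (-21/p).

-1

First reduce: -21 ≡ 22 (mod 43).
Pull out 2: since 43 ≡ 3 (mod 8), (2/43) = -1.
Reciprocity: 11 ≡ 3 and 43 ≡ 3 (mod 4), so (11/43) = −(43/11).
Reduce top mod 11: now compute (10/11).
Pull out 2: since 11 ≡ 3 (mod 8), (2/11) = -1.
Reciprocity: 5 ≡ 1 and 11 ≡ 3 (mod 4), so (5/11) = +(11/5).
Reduce top mod 5: now compute (1/5).
Reached (1/5) = 1. Collecting the sign flips along the way, the symbol is -1.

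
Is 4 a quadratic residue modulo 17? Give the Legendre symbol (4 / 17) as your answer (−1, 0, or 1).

1

Euler's criterion: (4/17) ≡ 4^8 (mod 17).
4^2 ≡ 16 (mod 17)
4^4 ≡ 1 (mod 17)
4^8 ≡ 1 (mod 17)
4^8 = 4^(8) ≡ 1 (mod 17).
Result is 1, so (4/17) = 1.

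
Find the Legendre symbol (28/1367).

-1

Pull out 2^2: since 1367 ≡ 7 (mod 8), (2/1367) = +1, so (2/1367)^2 = +1.
Reciprocity: 7 ≡ 3 and 1367 ≡ 3 (mod 4), so (7/1367) = −(1367/7).
Reduce top mod 7: now compute (2/7).
Pull out 2: since 7 ≡ 7 (mod 8), (2/7) = +1.
Reached (1/7) = 1. Collecting the sign flips along the way, the symbol is -1.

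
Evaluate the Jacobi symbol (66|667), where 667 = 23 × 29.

Pull out 2: since 667 ≡ 3 (mod 8), (2/667) = -1.
Reciprocity: 33 ≡ 1 and 667 ≡ 3 (mod 4), so (33/667) = +(667/33).
Reduce top mod 33: now compute (7/33).
Reciprocity: 7 ≡ 3 and 33 ≡ 1 (mod 4), so (7/33) = +(33/7).
Reduce top mod 7: now compute (5/7).
Reciprocity: 5 ≡ 1 and 7 ≡ 3 (mod 4), so (5/7) = +(7/5).
Reduce top mod 5: now compute (2/5).
Pull out 2: since 5 ≡ 5 (mod 8), (2/5) = -1.
Reached (1/5) = 1. Collecting the sign flips along the way, the symbol is +1.

1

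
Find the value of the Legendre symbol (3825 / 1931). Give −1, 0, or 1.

First reduce: 3825 ≡ 1894 (mod 1931).
Pull out 2: since 1931 ≡ 3 (mod 8), (2/1931) = -1.
Reciprocity: 947 ≡ 3 and 1931 ≡ 3 (mod 4), so (947/1931) = −(1931/947).
Reduce top mod 947: now compute (37/947).
Reciprocity: 37 ≡ 1 and 947 ≡ 3 (mod 4), so (37/947) = +(947/37).
Reduce top mod 37: now compute (22/37).
Pull out 2: since 37 ≡ 5 (mod 8), (2/37) = -1.
Reciprocity: 11 ≡ 3 and 37 ≡ 1 (mod 4), so (11/37) = +(37/11).
Reduce top mod 11: now compute (4/11).
Pull out 2^2: since 11 ≡ 3 (mod 8), (2/11) = -1, so (2/11)^2 = +1.
Reached (1/11) = 1. Collecting the sign flips along the way, the symbol is -1.

-1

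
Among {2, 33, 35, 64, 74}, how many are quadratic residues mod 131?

4

(2/131) = -1 → non-residue.
(33/131) = +1 → QR.
(35/131) = +1 → QR.
(64/131) = +1 → QR.
(74/131) = +1 → QR.
Total quadratic residues among the 5: 4.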